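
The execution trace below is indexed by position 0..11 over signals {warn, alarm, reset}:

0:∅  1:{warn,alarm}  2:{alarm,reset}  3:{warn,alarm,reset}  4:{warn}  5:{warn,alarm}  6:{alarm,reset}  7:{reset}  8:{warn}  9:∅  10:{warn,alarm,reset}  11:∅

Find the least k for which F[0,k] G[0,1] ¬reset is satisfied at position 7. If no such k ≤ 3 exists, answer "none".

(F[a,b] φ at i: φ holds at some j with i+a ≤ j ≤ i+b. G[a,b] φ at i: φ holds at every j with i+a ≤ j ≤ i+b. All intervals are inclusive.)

1

Scan j = 7,8,… for G[0,1] ¬reset:
  j=7: fails
  j=8: holds
First hit at j=8, so smallest k = 8-7 = 1.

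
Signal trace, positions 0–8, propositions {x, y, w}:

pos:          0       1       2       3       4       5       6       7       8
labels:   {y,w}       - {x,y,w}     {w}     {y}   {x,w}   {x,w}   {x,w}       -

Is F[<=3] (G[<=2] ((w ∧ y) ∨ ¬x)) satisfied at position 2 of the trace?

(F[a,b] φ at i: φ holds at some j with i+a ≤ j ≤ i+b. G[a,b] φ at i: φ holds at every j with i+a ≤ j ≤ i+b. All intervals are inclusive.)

Yes

Check G[<=2] ((w ∧ y) ∨ ¬x) at each j in [2,5]:
  j=2: holds on [2,4]
  j=3: fails at 5
  j=4: fails at 5
  j=5: fails at 5
Found at j=2 → formula holds.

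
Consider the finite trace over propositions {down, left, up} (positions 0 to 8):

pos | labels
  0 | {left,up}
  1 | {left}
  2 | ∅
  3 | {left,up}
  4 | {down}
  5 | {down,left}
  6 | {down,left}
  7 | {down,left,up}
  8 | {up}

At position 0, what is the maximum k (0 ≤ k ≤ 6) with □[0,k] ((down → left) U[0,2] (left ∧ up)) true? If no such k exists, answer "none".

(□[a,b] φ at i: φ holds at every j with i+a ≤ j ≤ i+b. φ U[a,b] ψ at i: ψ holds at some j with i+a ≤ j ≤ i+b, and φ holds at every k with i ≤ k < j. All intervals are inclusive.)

((down → left) U[0,2] (left ∧ up)) must hold from j=0 onward; find where it first fails.
  j=0: holds
  j=1: holds
  j=2: holds
  j=3: holds
  j=4: fails
Holds on [0,3], so largest k = 3.

3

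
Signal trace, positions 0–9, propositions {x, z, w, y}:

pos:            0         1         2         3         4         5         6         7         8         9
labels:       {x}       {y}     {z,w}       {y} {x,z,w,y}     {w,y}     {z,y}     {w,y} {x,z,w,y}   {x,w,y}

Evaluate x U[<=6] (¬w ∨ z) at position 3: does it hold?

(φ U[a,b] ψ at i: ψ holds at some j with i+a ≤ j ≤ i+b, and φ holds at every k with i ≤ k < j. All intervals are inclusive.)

Need some j in [3,9] with (¬w ∨ z), and x at every k in [3,j-1].
  j=3: (¬w ∨ z) holds; no prefix to check → satisfied.

Holds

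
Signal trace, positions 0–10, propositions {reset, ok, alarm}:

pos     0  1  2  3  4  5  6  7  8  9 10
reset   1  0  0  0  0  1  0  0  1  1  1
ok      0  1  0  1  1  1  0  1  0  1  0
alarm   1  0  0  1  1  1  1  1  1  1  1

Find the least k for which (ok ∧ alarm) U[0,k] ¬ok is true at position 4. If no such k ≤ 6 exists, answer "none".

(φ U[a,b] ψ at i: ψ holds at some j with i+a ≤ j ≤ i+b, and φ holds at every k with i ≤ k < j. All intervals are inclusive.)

Need earliest j ≥ 4 with ¬ok, and (ok ∧ alarm) at every k in [4,j-1].
  j=4: rhs fails.
  j=5: rhs fails.
  j=6: rhs holds; lhs holds on [4,5]. k = 2.

2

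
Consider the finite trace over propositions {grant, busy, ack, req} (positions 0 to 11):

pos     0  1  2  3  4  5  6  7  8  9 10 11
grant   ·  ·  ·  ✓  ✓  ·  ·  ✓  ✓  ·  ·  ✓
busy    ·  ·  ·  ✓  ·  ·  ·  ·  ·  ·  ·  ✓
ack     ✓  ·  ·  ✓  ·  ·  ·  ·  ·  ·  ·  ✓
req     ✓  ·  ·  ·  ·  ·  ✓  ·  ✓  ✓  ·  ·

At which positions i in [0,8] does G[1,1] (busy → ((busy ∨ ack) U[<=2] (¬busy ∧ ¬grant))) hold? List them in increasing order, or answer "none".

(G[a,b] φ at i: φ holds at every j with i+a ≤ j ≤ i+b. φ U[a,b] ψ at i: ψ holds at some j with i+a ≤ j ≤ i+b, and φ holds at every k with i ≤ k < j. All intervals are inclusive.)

Evaluate at each i in [0,8]:
  i=0: ✓ (all of [1,1])
  i=1: ✓ (all of [2,2])
  i=2: ✗ (fails at j=3)
  i=3: ✓ (all of [4,4])
  i=4: ✓ (all of [5,5])
  i=5: ✓ (all of [6,6])
  i=6: ✓ (all of [7,7])
  i=7: ✓ (all of [8,8])
  i=8: ✓ (all of [9,9])

0, 1, 3, 4, 5, 6, 7, 8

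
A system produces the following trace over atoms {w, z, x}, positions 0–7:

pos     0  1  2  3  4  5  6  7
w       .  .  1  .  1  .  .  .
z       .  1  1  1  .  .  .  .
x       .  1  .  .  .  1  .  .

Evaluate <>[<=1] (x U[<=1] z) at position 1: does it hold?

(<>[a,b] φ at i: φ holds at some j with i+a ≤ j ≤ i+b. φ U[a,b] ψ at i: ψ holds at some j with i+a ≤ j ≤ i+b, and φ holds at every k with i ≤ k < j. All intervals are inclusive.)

Yes

Check (x U[<=1] z) at each j in [1,2]:
  j=1: holds
  j=2: holds
Found at j=1 → formula holds.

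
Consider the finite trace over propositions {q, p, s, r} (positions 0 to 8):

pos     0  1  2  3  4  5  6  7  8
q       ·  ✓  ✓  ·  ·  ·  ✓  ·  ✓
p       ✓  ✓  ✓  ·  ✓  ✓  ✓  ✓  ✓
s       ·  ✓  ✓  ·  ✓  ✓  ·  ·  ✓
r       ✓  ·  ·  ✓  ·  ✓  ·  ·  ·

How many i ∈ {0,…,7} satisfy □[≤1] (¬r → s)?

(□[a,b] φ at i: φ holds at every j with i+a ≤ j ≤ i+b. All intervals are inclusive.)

Evaluate at each i in [0,7]:
  i=0: ✓ (all of [0,1])
  i=1: ✓ (all of [1,2])
  i=2: ✓ (all of [2,3])
  i=3: ✓ (all of [3,4])
  i=4: ✓ (all of [4,5])
  i=5: ✗ (fails at j=6)
  i=6: ✗ (fails at j=6)
  i=7: ✗ (fails at j=7)
Positions where it holds: {0, 1, 2, 3, 4} → 5.

5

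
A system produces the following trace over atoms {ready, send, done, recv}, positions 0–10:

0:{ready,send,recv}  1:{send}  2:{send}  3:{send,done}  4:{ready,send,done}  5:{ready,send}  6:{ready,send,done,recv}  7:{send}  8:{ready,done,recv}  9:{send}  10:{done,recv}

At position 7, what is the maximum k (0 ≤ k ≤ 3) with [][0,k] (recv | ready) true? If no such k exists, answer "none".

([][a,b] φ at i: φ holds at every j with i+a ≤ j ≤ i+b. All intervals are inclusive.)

(recv | ready) must hold from j=7 onward; find where it first fails.
  j=7: fails → no k works.

none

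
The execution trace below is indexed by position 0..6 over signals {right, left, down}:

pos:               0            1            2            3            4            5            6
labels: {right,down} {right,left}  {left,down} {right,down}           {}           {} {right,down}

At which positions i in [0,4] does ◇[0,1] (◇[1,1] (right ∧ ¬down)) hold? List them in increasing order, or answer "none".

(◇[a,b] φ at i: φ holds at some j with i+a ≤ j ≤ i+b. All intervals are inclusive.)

0

Evaluate at each i in [0,4]:
  i=0: ✓ (witness j=0)
  i=1: ✗ (none in [1,2])
  i=2: ✗ (none in [2,3])
  i=3: ✗ (none in [3,4])
  i=4: ✗ (none in [4,5])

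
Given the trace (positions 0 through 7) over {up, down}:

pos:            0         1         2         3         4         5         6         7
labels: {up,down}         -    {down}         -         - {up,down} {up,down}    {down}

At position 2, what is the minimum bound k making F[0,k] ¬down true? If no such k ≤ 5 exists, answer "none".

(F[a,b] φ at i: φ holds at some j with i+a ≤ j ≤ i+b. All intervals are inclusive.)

1

Scan j = 2,3,… for ¬down:
  j=2: fails
  j=3: holds
First hit at j=3, so smallest k = 3-2 = 1.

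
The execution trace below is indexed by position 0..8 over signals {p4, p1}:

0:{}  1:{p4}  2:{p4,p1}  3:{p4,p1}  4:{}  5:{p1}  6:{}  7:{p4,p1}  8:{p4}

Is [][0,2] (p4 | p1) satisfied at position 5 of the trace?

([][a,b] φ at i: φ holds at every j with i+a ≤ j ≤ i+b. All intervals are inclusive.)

Does not hold

Check (p4 | p1) at every j in [5,7]:
  j=5: true
  j=6: false
  j=7: true
Fails at j=6 → formula fails.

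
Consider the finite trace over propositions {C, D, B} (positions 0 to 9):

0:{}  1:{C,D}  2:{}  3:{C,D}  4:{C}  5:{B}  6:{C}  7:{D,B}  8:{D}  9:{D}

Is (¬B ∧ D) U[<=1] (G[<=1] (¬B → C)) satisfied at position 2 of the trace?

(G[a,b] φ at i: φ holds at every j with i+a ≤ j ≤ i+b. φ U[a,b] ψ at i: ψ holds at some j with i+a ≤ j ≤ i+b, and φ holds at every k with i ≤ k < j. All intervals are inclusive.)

Does not hold

Need some j in [2,3] with G[<=1] (¬B → C), and (¬B ∧ D) at every k in [2,j-1].
  j=2: G[<=1] (¬B → C) — fails at 2.
  j=3: G[<=1] (¬B → C) holds, but (¬B ∧ D) fails at k=2 → not this j.
No j in the window works → until fails.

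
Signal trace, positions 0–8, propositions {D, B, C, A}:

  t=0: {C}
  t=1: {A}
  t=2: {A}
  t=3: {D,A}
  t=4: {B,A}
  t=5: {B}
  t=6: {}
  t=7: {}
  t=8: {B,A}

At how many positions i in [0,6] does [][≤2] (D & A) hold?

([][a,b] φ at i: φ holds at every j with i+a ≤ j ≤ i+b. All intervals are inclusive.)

0

Evaluate at each i in [0,6]:
  i=0: ✗ (fails at j=0)
  i=1: ✗ (fails at j=1)
  i=2: ✗ (fails at j=2)
  i=3: ✗ (fails at j=4)
  i=4: ✗ (fails at j=4)
  i=5: ✗ (fails at j=5)
  i=6: ✗ (fails at j=6)
Positions where it holds: {} → 0.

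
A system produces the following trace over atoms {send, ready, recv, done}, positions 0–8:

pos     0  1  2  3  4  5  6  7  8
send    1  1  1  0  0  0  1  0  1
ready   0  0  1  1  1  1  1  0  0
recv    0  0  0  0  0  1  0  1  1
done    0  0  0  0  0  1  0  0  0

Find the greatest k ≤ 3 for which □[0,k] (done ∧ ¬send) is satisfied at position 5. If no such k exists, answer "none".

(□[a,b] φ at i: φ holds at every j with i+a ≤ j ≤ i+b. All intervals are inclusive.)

0

(done ∧ ¬send) must hold from j=5 onward; find where it first fails.
  j=5: holds
  j=6: fails
Holds on [5,5], so largest k = 0.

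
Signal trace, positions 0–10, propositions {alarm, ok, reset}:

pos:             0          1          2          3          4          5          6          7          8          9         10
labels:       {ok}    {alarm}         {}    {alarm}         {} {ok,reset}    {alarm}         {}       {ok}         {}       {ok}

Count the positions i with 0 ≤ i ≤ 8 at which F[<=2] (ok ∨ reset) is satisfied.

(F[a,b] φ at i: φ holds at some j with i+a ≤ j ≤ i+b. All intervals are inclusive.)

Evaluate at each i in [0,8]:
  i=0: ✓ (witness j=0)
  i=1: ✗ (none in [1,3])
  i=2: ✗ (none in [2,4])
  i=3: ✓ (witness j=5)
  i=4: ✓ (witness j=5)
  i=5: ✓ (witness j=5)
  i=6: ✓ (witness j=8)
  i=7: ✓ (witness j=8)
  i=8: ✓ (witness j=8)
Positions where it holds: {0, 3, 4, 5, 6, 7, 8} → 7.

7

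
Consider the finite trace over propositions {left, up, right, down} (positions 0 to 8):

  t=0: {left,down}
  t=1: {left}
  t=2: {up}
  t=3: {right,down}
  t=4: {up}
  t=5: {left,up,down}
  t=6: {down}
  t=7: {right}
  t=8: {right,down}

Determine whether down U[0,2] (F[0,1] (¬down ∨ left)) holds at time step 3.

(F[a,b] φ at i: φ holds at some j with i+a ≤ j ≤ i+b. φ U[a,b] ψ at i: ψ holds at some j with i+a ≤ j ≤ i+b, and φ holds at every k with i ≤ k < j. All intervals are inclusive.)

Holds

Need some j in [3,5] with F[0,1] (¬down ∨ left), and down at every k in [3,j-1].
  j=3: F[0,1] (¬down ∨ left) holds; no prefix to check → satisfied.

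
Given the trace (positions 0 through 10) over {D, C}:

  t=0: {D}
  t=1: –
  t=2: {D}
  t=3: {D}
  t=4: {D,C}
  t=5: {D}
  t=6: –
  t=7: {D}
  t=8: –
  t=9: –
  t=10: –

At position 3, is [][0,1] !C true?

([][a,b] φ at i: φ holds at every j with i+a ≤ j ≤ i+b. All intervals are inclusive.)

False

Check !C at every j in [3,4]:
  j=3: true
  j=4: false
Fails at j=4 → formula fails.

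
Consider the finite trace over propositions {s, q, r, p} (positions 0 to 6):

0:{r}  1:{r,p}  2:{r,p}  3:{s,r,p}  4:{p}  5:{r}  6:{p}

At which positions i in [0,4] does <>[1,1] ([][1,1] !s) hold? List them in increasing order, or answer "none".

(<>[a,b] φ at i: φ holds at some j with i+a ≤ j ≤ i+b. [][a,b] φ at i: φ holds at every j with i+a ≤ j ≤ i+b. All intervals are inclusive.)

Evaluate at each i in [0,4]:
  i=0: ✓ (witness j=1)
  i=1: ✗ (none in [2,2])
  i=2: ✓ (witness j=3)
  i=3: ✓ (witness j=4)
  i=4: ✓ (witness j=5)

0, 2, 3, 4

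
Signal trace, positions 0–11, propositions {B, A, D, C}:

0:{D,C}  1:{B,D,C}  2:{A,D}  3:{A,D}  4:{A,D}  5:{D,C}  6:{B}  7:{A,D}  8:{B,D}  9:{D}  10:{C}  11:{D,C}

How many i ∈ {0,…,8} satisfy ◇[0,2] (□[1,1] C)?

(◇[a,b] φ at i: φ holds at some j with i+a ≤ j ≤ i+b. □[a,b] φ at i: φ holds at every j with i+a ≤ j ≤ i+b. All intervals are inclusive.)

6

Evaluate at each i in [0,8]:
  i=0: ✓ (witness j=0)
  i=1: ✗ (none in [1,3])
  i=2: ✓ (witness j=4)
  i=3: ✓ (witness j=4)
  i=4: ✓ (witness j=4)
  i=5: ✗ (none in [5,7])
  i=6: ✗ (none in [6,8])
  i=7: ✓ (witness j=9)
  i=8: ✓ (witness j=9)
Positions where it holds: {0, 2, 3, 4, 7, 8} → 6.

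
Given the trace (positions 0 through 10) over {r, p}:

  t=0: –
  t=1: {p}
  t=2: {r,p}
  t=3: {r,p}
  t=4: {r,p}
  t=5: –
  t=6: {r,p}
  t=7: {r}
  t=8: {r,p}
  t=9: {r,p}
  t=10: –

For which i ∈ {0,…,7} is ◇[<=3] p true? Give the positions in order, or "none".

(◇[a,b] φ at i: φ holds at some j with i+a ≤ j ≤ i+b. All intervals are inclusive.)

Evaluate at each i in [0,7]:
  i=0: ✓ (witness j=1)
  i=1: ✓ (witness j=1)
  i=2: ✓ (witness j=2)
  i=3: ✓ (witness j=3)
  i=4: ✓ (witness j=4)
  i=5: ✓ (witness j=6)
  i=6: ✓ (witness j=6)
  i=7: ✓ (witness j=8)

0, 1, 2, 3, 4, 5, 6, 7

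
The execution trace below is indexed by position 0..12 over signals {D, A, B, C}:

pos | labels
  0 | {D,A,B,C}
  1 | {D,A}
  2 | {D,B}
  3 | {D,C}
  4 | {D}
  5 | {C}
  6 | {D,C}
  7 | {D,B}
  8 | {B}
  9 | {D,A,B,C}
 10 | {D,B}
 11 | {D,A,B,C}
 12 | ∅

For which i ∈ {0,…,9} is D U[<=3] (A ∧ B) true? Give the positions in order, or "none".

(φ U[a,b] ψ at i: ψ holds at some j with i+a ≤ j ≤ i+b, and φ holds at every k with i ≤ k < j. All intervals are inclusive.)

0, 9

Evaluate at each i in [0,9]:
  i=0: ✓ (rhs at j=0)
  i=1: ✗ (no rhs in [1,4])
  i=2: ✗ (no rhs in [2,5])
  i=3: ✗ (no rhs in [3,6])
  i=4: ✗ (no rhs in [4,7])
  i=5: ✗ (no rhs in [5,8])
  i=6: ✗ (lhs fails at k=8 before rhs at j=9)
  i=7: ✗ (lhs fails at k=8 before rhs at j=9)
  i=8: ✗ (lhs fails at k=8 before rhs at j=9)
  i=9: ✓ (rhs at j=9)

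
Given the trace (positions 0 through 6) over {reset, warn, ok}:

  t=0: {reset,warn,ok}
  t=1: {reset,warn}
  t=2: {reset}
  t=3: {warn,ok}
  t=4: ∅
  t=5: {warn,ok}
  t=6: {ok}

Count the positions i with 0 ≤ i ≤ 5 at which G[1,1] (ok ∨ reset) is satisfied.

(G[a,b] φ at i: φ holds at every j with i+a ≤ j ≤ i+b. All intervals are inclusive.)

5

Evaluate at each i in [0,5]:
  i=0: ✓ (all of [1,1])
  i=1: ✓ (all of [2,2])
  i=2: ✓ (all of [3,3])
  i=3: ✗ (fails at j=4)
  i=4: ✓ (all of [5,5])
  i=5: ✓ (all of [6,6])
Positions where it holds: {0, 1, 2, 4, 5} → 5.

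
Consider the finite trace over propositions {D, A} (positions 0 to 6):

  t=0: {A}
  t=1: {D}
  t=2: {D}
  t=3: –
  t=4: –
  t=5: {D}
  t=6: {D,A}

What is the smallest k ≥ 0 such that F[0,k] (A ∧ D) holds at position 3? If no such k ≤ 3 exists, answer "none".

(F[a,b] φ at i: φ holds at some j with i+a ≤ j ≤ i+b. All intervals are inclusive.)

Scan j = 3,4,… for (A ∧ D):
  j=3: fails
  j=4: fails
  j=5: fails
  j=6: holds
First hit at j=6, so smallest k = 6-3 = 3.

3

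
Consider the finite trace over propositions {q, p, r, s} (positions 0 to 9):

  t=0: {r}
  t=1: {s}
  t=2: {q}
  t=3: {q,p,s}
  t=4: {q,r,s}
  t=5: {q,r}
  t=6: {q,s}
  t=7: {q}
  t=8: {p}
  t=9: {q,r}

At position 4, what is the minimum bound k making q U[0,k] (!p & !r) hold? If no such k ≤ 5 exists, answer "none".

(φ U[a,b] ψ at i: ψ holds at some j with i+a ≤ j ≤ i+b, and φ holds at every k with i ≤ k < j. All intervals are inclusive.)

Need earliest j ≥ 4 with (!p & !r), and q at every k in [4,j-1].
  j=4: rhs fails.
  j=5: rhs fails.
  j=6: rhs holds; lhs holds on [4,5]. k = 2.

2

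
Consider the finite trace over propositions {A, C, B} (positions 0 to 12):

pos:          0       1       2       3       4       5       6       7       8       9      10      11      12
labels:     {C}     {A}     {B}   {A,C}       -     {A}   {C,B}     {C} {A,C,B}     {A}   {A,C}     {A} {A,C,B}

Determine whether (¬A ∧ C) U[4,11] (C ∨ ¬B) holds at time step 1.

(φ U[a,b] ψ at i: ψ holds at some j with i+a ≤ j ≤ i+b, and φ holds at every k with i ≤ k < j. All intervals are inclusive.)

No

Need some j in [5,12] with (C ∨ ¬B), and (¬A ∧ C) at every k in [1,j-1].
  j=5: (C ∨ ¬B) holds, but (¬A ∧ C) fails at k=1 → not this j.
  j=6: (C ∨ ¬B) holds, but (¬A ∧ C) fails at k=1 → not this j.
  j=7: (C ∨ ¬B) holds, but (¬A ∧ C) fails at k=1 → not this j.
  j=8: (C ∨ ¬B) holds, but (¬A ∧ C) fails at k=1 → not this j.
  j=9: (C ∨ ¬B) holds, but (¬A ∧ C) fails at k=1 → not this j.
  j=10: (C ∨ ¬B) holds, but (¬A ∧ C) fails at k=1 → not this j.
  j=11: (C ∨ ¬B) holds, but (¬A ∧ C) fails at k=1 → not this j.
  j=12: (C ∨ ¬B) holds, but (¬A ∧ C) fails at k=1 → not this j.
No j in the window works → until fails.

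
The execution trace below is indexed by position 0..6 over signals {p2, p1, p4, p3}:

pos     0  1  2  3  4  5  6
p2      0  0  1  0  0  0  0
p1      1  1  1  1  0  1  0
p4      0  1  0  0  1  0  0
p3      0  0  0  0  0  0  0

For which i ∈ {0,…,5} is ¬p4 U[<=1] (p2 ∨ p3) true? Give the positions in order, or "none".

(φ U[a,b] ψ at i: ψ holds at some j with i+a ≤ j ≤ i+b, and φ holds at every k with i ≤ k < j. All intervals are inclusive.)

Evaluate at each i in [0,5]:
  i=0: ✗ (no rhs in [0,1])
  i=1: ✗ (lhs fails at k=1 before rhs at j=2)
  i=2: ✓ (rhs at j=2)
  i=3: ✗ (no rhs in [3,4])
  i=4: ✗ (no rhs in [4,5])
  i=5: ✗ (no rhs in [5,6])

2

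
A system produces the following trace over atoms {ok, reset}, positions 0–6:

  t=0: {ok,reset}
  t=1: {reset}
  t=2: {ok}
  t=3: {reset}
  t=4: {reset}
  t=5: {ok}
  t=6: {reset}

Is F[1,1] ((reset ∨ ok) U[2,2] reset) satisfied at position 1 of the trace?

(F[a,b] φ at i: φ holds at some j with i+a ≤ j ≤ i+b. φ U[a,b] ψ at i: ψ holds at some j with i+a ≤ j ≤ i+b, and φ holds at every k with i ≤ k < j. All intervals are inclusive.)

Holds

Check ((reset ∨ ok) U[2,2] reset) at each j in [2,2]:
  j=2: holds
Found at j=2 → formula holds.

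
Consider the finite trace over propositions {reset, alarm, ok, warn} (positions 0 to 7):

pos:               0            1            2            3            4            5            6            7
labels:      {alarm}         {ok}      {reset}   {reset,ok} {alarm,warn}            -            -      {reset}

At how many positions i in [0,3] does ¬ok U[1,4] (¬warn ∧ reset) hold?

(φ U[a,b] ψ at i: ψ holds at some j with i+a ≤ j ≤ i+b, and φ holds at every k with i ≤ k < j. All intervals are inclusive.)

Evaluate at each i in [0,3]:
  i=0: ✗ (lhs fails at k=1 before rhs at j=2)
  i=1: ✗ (lhs fails at k=1 before rhs at j=2)
  i=2: ✓ (rhs at j=3; lhs holds on [2,2])
  i=3: ✗ (lhs fails at k=3 before rhs at j=7)
Positions where it holds: {2} → 1.

1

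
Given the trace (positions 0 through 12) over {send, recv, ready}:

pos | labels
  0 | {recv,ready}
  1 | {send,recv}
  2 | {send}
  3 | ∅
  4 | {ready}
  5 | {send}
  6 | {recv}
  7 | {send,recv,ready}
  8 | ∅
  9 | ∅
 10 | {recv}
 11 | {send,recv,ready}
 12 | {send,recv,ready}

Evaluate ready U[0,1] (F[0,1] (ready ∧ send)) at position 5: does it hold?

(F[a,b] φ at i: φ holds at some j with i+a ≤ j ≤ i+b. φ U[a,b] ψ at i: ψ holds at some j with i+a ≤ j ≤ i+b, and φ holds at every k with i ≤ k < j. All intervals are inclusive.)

No

Need some j in [5,6] with F[0,1] (ready ∧ send), and ready at every k in [5,j-1].
  j=5: F[0,1] (ready ∧ send) — fails (none in [5,6]).
  j=6: F[0,1] (ready ∧ send) holds, but ready fails at k=5 → not this j.
No j in the window works → until fails.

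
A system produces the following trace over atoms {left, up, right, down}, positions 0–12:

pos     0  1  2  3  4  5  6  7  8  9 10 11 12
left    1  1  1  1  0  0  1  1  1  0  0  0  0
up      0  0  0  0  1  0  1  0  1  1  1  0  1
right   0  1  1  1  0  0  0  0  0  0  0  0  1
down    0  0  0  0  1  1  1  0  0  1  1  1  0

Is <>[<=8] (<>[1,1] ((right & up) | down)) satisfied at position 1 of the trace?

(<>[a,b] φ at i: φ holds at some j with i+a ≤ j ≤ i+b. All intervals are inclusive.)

True

Check <>[1,1] ((right & up) | down) at each j in [1,9]:
  j=1: fails (none in [2,2])
  j=2: fails (none in [3,3])
  j=3: holds (witness at 4)
  j=4: holds (witness at 5)
  j=5: holds (witness at 6)
  j=6: fails (none in [7,7])
  j=7: fails (none in [8,8])
  j=8: holds (witness at 9)
  j=9: holds (witness at 10)
Found at j=3 → formula holds.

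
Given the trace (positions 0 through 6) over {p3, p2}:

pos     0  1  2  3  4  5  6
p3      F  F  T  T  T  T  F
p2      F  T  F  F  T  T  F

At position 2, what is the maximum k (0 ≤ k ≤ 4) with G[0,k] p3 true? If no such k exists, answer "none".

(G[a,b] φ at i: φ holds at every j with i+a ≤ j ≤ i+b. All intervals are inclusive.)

3

p3 must hold from j=2 onward; find where it first fails.
  j=2: holds
  j=3: holds
  j=4: holds
  j=5: holds
  j=6: fails
Holds on [2,5], so largest k = 3.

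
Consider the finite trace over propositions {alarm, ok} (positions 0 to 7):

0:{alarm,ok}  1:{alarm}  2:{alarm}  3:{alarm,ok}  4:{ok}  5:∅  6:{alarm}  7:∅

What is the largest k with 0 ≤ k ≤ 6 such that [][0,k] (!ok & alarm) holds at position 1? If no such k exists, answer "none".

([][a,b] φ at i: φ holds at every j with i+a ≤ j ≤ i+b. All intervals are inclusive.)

1

(!ok & alarm) must hold from j=1 onward; find where it first fails.
  j=1: holds
  j=2: holds
  j=3: fails
Holds on [1,2], so largest k = 1.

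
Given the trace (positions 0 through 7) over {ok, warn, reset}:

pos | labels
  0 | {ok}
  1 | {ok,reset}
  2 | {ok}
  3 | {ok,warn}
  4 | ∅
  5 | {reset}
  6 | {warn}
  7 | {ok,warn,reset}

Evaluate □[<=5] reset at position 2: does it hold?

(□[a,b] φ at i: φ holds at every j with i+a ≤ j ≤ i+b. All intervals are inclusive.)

False

Check reset at every j in [2,7]:
  j=2: false
  j=3: false
  j=4: false
  j=5: true
  j=6: false
  j=7: true
Fails at j=2 → formula fails.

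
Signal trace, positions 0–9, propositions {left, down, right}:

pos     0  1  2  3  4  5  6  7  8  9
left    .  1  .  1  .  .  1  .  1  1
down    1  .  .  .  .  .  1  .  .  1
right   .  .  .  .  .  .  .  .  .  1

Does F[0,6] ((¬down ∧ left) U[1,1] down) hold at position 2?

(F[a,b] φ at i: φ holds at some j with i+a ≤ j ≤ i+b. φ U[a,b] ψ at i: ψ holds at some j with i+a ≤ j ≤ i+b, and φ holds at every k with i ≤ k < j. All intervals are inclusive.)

Check ((¬down ∧ left) U[1,1] down) at each j in [2,8]:
  j=2: fails
  j=3: fails
  j=4: fails
  j=5: fails
  j=6: fails
  j=7: fails
  j=8: holds
Found at j=8 → formula holds.

Yes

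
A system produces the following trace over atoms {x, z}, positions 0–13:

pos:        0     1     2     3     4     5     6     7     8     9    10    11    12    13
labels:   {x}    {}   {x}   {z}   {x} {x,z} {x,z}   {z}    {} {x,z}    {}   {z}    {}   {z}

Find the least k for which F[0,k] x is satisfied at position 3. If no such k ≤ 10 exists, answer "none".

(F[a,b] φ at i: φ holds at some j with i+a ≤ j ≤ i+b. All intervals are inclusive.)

1

Scan j = 3,4,… for x:
  j=3: fails
  j=4: holds
First hit at j=4, so smallest k = 4-3 = 1.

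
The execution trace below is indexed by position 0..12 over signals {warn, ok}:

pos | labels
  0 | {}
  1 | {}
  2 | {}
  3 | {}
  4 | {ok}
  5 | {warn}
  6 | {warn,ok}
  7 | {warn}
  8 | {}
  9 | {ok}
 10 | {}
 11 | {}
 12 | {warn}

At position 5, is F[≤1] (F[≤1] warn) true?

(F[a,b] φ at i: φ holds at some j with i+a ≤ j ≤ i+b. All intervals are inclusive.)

Yes

Check F[≤1] warn at each j in [5,6]:
  j=5: holds (witness at 5)
  j=6: holds (witness at 6)
Found at j=5 → formula holds.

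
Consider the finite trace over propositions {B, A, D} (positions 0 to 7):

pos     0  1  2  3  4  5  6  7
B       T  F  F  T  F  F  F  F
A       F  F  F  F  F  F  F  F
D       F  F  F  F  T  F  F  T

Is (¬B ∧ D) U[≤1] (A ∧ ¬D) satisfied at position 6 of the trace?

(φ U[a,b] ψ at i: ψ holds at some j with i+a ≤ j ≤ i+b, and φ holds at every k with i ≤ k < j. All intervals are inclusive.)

False

Need some j in [6,7] with (A ∧ ¬D), and (¬B ∧ D) at every k in [6,j-1].
  j=6: (A ∧ ¬D) false.
  j=7: (A ∧ ¬D) false.
No j in the window works → until fails.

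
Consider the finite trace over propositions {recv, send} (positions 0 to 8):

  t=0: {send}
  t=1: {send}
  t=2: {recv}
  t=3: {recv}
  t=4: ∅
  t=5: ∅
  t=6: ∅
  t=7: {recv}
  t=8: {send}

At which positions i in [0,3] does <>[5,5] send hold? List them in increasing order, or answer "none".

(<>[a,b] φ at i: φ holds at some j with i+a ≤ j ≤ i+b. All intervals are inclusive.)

Evaluate at each i in [0,3]:
  i=0: ✗ (none in [5,5])
  i=1: ✗ (none in [6,6])
  i=2: ✗ (none in [7,7])
  i=3: ✓ (witness j=8)

3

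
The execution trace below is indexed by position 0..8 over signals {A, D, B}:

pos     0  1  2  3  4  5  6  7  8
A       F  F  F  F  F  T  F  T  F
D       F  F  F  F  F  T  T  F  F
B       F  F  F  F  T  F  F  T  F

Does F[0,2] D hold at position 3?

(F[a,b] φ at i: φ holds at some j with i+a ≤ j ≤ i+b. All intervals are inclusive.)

Holds

Check D at each j in [3,5]:
  j=3: false
  j=4: false
  j=5: true
Found at j=5 → formula holds.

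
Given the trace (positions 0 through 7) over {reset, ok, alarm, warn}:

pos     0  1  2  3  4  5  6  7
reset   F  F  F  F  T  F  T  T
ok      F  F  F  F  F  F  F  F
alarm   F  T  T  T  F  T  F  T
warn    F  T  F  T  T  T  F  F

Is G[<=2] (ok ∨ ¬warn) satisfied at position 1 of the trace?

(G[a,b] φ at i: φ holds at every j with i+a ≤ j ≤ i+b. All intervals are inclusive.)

Check (ok ∨ ¬warn) at every j in [1,3]:
  j=1: false
  j=2: true
  j=3: false
Fails at j=1 → formula fails.

False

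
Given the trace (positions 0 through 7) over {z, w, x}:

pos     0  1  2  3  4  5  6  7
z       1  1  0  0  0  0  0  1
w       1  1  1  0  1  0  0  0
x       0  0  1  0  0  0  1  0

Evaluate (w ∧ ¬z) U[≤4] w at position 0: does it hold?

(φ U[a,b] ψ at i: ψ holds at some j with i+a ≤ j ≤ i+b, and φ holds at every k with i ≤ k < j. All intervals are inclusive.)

Need some j in [0,4] with w, and (w ∧ ¬z) at every k in [0,j-1].
  j=0: w holds; no prefix to check → satisfied.

Holds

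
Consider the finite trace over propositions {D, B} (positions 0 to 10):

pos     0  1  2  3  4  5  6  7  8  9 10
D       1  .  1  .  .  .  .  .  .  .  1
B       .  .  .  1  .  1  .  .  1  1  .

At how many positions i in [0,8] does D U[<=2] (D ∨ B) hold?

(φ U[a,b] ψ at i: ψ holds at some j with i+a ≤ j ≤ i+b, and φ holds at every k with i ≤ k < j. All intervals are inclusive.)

Evaluate at each i in [0,8]:
  i=0: ✓ (rhs at j=0)
  i=1: ✗ (lhs fails at k=1 before rhs at j=2)
  i=2: ✓ (rhs at j=2)
  i=3: ✓ (rhs at j=3)
  i=4: ✗ (lhs fails at k=4 before rhs at j=5)
  i=5: ✓ (rhs at j=5)
  i=6: ✗ (lhs fails at k=6 before rhs at j=8)
  i=7: ✗ (lhs fails at k=7 before rhs at j=8)
  i=8: ✓ (rhs at j=8)
Positions where it holds: {0, 2, 3, 5, 8} → 5.

5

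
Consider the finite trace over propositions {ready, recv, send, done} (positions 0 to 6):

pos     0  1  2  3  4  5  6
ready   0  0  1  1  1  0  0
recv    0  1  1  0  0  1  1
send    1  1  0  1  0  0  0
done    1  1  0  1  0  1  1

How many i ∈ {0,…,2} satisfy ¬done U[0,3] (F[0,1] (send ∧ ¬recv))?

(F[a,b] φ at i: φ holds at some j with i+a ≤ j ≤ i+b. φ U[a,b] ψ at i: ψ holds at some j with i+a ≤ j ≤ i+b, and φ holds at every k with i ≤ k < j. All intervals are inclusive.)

Evaluate at each i in [0,2]:
  i=0: ✓ (rhs at j=0)
  i=1: ✗ (lhs fails at k=1 before rhs at j=2)
  i=2: ✓ (rhs at j=2)
Positions where it holds: {0, 2} → 2.

2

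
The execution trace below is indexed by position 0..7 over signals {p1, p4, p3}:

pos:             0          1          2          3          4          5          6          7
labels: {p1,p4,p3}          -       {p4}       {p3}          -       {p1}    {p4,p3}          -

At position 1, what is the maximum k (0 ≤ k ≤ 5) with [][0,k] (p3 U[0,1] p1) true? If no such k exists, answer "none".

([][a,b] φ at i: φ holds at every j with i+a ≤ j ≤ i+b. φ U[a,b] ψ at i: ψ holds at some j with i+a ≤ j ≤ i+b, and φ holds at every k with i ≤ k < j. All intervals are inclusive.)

(p3 U[0,1] p1) must hold from j=1 onward; find where it first fails.
  j=1: fails → no k works.

none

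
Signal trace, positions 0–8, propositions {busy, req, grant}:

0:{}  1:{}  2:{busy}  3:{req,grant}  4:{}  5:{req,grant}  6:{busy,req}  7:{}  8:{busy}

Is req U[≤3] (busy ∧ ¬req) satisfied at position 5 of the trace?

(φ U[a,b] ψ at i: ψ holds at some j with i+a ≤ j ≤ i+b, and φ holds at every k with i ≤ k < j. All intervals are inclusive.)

Need some j in [5,8] with (busy ∧ ¬req), and req at every k in [5,j-1].
  j=5: (busy ∧ ¬req) false.
  j=6: (busy ∧ ¬req) false.
  j=7: (busy ∧ ¬req) false.
  j=8: (busy ∧ ¬req) holds, but req fails at k=7 → not this j.
No j in the window works → until fails.

Does not hold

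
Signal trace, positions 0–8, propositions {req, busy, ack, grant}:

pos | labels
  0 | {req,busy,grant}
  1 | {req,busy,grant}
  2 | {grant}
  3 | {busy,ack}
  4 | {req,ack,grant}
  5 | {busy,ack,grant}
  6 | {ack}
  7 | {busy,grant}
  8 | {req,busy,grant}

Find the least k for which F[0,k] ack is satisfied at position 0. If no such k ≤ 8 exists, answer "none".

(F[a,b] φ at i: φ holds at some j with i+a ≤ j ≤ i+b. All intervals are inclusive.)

Scan j = 0,1,… for ack:
  j=0: fails
  j=1: fails
  j=2: fails
  j=3: holds
First hit at j=3, so smallest k = 3-0 = 3.

3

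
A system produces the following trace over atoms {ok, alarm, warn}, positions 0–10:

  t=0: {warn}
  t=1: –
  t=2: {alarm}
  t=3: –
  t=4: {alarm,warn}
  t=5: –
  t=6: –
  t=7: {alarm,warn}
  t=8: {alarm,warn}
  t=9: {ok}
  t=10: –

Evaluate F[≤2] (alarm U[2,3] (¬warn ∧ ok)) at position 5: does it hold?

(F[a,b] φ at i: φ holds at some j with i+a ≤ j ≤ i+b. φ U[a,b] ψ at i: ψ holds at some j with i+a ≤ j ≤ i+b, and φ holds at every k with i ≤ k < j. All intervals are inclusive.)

Yes

Check (alarm U[2,3] (¬warn ∧ ok)) at each j in [5,7]:
  j=5: fails
  j=6: fails
  j=7: holds
Found at j=7 → formula holds.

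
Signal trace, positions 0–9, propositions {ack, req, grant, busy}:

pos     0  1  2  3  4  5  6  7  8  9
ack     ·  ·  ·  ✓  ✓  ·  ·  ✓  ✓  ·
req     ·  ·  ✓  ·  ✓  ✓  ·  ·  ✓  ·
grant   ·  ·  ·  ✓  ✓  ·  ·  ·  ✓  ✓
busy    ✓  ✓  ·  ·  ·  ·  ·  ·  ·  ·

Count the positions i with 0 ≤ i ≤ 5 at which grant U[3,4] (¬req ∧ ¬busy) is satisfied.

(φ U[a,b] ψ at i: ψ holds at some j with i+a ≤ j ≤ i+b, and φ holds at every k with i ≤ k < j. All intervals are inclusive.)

Evaluate at each i in [0,5]:
  i=0: ✗ (lhs fails at k=0 before rhs at j=3)
  i=1: ✗ (no rhs in [4,5])
  i=2: ✗ (lhs fails at k=2 before rhs at j=6)
  i=3: ✗ (lhs fails at k=5 before rhs at j=6)
  i=4: ✗ (lhs fails at k=5 before rhs at j=7)
  i=5: ✗ (lhs fails at k=5 before rhs at j=9)
Positions where it holds: {} → 0.

0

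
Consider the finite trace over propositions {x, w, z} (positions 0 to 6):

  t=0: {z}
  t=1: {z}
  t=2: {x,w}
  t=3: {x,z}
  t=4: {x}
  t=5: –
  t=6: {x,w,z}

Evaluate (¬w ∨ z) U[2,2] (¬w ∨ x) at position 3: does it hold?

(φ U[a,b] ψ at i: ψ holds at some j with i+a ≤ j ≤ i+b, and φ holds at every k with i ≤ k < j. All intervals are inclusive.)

Yes

Need some j in [5,5] with (¬w ∨ x), and (¬w ∨ z) at every k in [3,j-1].
  j=5: (¬w ∨ x) holds; (¬w ∨ z) holds at every k in [3,4] → satisfied.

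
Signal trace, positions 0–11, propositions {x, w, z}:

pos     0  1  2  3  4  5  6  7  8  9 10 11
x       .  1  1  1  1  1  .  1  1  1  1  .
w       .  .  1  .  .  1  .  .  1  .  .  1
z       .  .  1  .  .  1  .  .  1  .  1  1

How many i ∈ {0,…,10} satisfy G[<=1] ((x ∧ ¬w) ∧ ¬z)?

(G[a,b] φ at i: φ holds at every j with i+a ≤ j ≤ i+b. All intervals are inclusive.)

1

Evaluate at each i in [0,10]:
  i=0: ✗ (fails at j=0)
  i=1: ✗ (fails at j=2)
  i=2: ✗ (fails at j=2)
  i=3: ✓ (all of [3,4])
  i=4: ✗ (fails at j=5)
  i=5: ✗ (fails at j=5)
  i=6: ✗ (fails at j=6)
  i=7: ✗ (fails at j=8)
  i=8: ✗ (fails at j=8)
  i=9: ✗ (fails at j=10)
  i=10: ✗ (fails at j=10)
Positions where it holds: {3} → 1.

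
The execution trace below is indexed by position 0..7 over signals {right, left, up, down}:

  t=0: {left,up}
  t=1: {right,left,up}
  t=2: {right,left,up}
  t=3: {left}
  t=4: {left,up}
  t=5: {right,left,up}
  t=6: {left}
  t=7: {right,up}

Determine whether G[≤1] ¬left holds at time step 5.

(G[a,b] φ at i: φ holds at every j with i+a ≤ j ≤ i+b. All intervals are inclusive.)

Check ¬left at every j in [5,6]:
  j=5: false
  j=6: false
Fails at j=5 → formula fails.

False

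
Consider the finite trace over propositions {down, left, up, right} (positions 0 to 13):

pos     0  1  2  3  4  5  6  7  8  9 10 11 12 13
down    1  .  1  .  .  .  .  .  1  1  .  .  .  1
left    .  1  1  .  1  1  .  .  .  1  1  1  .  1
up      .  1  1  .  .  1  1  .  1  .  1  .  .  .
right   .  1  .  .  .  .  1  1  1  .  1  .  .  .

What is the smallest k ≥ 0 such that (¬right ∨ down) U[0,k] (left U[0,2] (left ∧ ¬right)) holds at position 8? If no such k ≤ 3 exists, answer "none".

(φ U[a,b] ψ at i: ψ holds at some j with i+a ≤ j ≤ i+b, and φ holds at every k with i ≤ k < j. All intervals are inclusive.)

1

Need earliest j ≥ 8 with (left U[0,2] (left ∧ ¬right)), and (¬right ∨ down) at every k in [8,j-1].
  j=8: rhs fails.
  j=9: rhs holds; lhs holds on [8,8]. k = 1.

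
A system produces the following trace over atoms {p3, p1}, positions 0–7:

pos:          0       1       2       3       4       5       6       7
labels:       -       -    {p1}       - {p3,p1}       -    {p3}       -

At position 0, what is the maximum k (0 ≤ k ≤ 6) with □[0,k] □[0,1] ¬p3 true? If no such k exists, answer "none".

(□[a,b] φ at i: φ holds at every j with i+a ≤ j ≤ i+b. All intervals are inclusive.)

2

□[0,1] ¬p3 must hold from j=0 onward; find where it first fails.
  j=0: holds
  j=1: holds
  j=2: holds
  j=3: fails
Holds on [0,2], so largest k = 2.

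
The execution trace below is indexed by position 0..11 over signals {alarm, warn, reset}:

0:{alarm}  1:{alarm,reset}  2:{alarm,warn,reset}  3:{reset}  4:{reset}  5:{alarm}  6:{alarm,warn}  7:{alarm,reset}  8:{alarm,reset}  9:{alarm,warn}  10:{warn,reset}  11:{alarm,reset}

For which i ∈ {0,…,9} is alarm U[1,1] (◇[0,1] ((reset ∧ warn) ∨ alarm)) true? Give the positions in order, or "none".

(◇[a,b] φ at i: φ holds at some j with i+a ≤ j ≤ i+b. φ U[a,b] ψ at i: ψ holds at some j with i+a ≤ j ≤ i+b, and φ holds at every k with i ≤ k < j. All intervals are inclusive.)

0, 1, 5, 6, 7, 8, 9

Evaluate at each i in [0,9]:
  i=0: ✓ (rhs at j=1; lhs holds on [0,0])
  i=1: ✓ (rhs at j=2; lhs holds on [1,1])
  i=2: ✗ (no rhs in [3,3])
  i=3: ✗ (lhs fails at k=3 before rhs at j=4)
  i=4: ✗ (lhs fails at k=4 before rhs at j=5)
  i=5: ✓ (rhs at j=6; lhs holds on [5,5])
  i=6: ✓ (rhs at j=7; lhs holds on [6,6])
  i=7: ✓ (rhs at j=8; lhs holds on [7,7])
  i=8: ✓ (rhs at j=9; lhs holds on [8,8])
  i=9: ✓ (rhs at j=10; lhs holds on [9,9])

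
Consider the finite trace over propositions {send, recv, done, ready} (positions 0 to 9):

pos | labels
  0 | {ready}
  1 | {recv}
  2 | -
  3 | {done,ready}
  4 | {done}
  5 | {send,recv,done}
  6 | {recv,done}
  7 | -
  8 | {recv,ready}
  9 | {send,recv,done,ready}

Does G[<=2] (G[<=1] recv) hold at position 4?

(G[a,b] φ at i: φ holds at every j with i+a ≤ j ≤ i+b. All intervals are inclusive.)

False

Check G[<=1] recv at every j in [4,6]:
  j=4: fails at 4
  j=5: holds on [5,6]
  j=6: fails at 7
Fails at j=4 → formula fails.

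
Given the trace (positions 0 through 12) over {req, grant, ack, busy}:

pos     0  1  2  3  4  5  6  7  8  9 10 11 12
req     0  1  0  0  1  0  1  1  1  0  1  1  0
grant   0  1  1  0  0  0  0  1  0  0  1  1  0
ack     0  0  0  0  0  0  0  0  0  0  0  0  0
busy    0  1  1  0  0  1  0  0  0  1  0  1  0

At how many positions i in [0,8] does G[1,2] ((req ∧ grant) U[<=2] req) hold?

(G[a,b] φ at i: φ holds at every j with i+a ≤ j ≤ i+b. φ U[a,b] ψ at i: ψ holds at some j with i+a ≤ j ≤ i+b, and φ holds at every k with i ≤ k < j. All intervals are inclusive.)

2

Evaluate at each i in [0,8]:
  i=0: ✗ (fails at j=2)
  i=1: ✗ (fails at j=2)
  i=2: ✗ (fails at j=3)
  i=3: ✗ (fails at j=5)
  i=4: ✗ (fails at j=5)
  i=5: ✓ (all of [6,7])
  i=6: ✓ (all of [7,8])
  i=7: ✗ (fails at j=9)
  i=8: ✗ (fails at j=9)
Positions where it holds: {5, 6} → 2.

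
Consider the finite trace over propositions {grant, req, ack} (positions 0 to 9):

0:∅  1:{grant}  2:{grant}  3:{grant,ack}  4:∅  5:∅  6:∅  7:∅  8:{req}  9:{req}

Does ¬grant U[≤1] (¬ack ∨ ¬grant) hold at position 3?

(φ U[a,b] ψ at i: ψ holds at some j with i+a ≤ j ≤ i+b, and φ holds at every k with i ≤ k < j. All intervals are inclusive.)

Need some j in [3,4] with (¬ack ∨ ¬grant), and ¬grant at every k in [3,j-1].
  j=3: (¬ack ∨ ¬grant) false.
  j=4: (¬ack ∨ ¬grant) holds, but ¬grant fails at k=3 → not this j.
No j in the window works → until fails.

False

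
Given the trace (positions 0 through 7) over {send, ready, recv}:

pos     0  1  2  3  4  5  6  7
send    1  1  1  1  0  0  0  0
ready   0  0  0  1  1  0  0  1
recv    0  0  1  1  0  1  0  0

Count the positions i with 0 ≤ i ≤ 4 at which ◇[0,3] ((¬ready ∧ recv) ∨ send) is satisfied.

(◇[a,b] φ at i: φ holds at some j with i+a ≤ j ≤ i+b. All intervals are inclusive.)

5

Evaluate at each i in [0,4]:
  i=0: ✓ (witness j=0)
  i=1: ✓ (witness j=1)
  i=2: ✓ (witness j=2)
  i=3: ✓ (witness j=3)
  i=4: ✓ (witness j=5)
Positions where it holds: {0, 1, 2, 3, 4} → 5.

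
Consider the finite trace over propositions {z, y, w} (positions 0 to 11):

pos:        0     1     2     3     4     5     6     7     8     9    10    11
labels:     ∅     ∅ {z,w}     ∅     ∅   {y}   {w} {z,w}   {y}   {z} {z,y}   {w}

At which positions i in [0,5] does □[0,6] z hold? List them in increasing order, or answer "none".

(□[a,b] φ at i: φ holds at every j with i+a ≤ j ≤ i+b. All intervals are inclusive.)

none

Evaluate at each i in [0,5]:
  i=0: ✗ (fails at j=0)
  i=1: ✗ (fails at j=1)
  i=2: ✗ (fails at j=3)
  i=3: ✗ (fails at j=3)
  i=4: ✗ (fails at j=4)
  i=5: ✗ (fails at j=5)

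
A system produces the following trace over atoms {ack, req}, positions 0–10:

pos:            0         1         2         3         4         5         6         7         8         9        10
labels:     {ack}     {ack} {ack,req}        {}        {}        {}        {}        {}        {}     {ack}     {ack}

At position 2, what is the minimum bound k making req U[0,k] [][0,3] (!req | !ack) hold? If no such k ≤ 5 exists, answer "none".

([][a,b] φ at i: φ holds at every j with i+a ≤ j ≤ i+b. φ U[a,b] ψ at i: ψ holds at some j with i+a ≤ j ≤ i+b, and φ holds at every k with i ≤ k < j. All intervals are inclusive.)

1

Need earliest j ≥ 2 with [][0,3] (!req | !ack), and req at every k in [2,j-1].
  j=2: rhs fails.
  j=3: rhs holds; lhs holds on [2,2]. k = 1.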